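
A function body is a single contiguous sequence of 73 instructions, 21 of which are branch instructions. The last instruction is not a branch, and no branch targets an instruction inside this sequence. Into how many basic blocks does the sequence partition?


With no in-sequence branch targets, the leaders are the first instruction plus the instruction after each branch.
Number of basic blocks = branches + 1
= 21 + 1 = 22

22


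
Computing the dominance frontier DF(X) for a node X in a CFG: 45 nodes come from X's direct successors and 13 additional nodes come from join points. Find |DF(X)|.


DF(X) = direct successor contributions + join point contributions
= 45 + 13 = 58

58


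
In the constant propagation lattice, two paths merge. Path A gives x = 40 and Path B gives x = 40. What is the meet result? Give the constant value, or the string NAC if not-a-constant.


Meet operation: if both paths give the same constant, result is that constant; if they differ, result is NAC (not-a-constant).
Path A: 40, Path B: 40 -> equal
Result: constant -> 40

40


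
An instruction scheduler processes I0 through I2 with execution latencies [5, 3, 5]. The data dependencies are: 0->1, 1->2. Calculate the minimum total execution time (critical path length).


Compute longest path through dependency graph: dist(Ik) = max over predecessors of dist + latency(Ik).
dist(I0) = latency 5 = 5
dist(I1) = dist(I0) + 3 = 5 + 3 = 8
dist(I2) = dist(I1) + 5 = 8 + 5 = 13
Critical path = max dist = 13

13


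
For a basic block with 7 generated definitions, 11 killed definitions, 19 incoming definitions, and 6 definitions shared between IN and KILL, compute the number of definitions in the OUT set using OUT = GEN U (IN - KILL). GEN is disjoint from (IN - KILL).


IN - KILL: 19 - 6 = 13 surviving definitions
OUT = GEN + surviving = 7 + 13 = 20

20


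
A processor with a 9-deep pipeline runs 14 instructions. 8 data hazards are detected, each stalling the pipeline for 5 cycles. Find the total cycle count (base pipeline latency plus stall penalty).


Base cycles = 9 + 14 - 1 = 22
Total stalls = 8 * 5 = 40
Total = 22 + 40 = 62

62


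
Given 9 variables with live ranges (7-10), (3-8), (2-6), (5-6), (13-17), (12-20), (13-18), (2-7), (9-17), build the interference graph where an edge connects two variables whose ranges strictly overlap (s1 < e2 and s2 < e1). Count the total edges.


Check all pairs for overlapping intervals.
Two intervals (s1,e1) and (s2,e2) overlap if s1 < e2 and s2 < e1.
v0 (7-10) vs v1..v8: overlaps v1, v8 -> 2
v1 (3-8) vs v2..v8: overlaps v2, v3, v7 -> 3
v2 (2-6) vs v3..v8: overlaps v3, v7 -> 2
v3 (5-6) vs v4..v8: overlaps v7 -> 1
v4 (13-17) vs v5..v8: overlaps v5, v6, v8 -> 3
v5 (12-20) vs v6..v8: overlaps v6, v8 -> 2
v6 (13-18) vs v7..v8: overlaps v8 -> 1
v7 (2-7) vs v8: overlaps none -> 0
Total overlapping pairs = 2 + 3 + 2 + 1 + 3 + 2 + 1 + 0 = 14

14


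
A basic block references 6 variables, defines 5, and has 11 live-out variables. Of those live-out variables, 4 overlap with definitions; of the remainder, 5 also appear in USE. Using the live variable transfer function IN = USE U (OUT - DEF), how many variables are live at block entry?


OUT - DEF: 11 - 4 = 7
|IN| = |USE| + |OUT - DEF| - |USE ∩ (OUT - DEF)| = 6 + 7 - 5 = 8

8


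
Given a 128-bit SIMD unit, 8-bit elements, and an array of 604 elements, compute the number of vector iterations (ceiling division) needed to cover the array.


Width = 128 / 8 = 16 elements per vector op
Iterations = ceil(604 / 16) = 38

38


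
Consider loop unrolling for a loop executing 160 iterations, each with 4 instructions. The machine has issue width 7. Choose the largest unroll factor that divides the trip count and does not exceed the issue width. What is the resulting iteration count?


Largest divisor of 160 <= 7 is 5
New iterations = 160 / 5 = 32

32


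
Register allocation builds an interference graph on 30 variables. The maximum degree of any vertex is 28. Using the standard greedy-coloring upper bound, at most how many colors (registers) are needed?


Greedy coloring never needs more than (max_degree + 1) colors: when coloring a vertex, at most max_degree neighbors are already colored.
Upper bound = 28 + 1 = 29

29


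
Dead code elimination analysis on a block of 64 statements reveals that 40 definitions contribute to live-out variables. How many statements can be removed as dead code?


Dead code = total statements - live definitions
= 64 - 40 = 24

24


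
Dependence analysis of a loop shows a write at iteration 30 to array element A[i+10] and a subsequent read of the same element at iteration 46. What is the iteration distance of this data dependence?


Distance = read iteration - write iteration
= 46 - 30 = 16

16


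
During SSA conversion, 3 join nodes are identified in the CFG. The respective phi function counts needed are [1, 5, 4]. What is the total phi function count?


Total phi functions = sum of phi functions at each join node
= 1 + 5 + 4 = 10

10


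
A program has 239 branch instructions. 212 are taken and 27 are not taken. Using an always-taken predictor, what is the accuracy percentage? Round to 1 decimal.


Predictor: always-taken
Correct predictions = 212
Accuracy = 212 / 239 * 100 = 88.7%

88.7


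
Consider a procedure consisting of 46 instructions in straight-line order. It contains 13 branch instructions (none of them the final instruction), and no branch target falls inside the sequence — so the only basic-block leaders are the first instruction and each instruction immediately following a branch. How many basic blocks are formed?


With no in-sequence branch targets, the leaders are the first instruction plus the instruction after each branch.
Number of basic blocks = branches + 1
= 13 + 1 = 14

14


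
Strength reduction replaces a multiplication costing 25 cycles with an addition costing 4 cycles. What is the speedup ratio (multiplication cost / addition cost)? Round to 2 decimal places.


Ratio = mult_cost / add_cost = 25 / 4 = 6.25

6.25


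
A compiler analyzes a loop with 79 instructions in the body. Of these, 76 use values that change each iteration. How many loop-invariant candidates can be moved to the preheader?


Invariant candidates = total - loop-dependent
= 79 - 76 = 3

3


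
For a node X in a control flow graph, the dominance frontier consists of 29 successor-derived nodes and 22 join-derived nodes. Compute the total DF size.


DF(X) = direct successor contributions + join point contributions
= 29 + 22 = 51

51


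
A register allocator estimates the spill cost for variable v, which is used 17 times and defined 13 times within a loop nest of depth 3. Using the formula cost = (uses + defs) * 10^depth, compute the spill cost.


uses + defs = 17 + 13 = 30
10^3 = 1000
Spill cost = 30 * 1000 = 30000

30000


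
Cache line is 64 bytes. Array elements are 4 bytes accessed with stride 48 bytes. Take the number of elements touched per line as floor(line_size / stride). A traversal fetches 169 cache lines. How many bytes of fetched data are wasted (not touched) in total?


Elements per line = floor(64 / 48) = 1
Bytes used per line = 1 * 4 = 4
Wasted per line = 64 - 4 = 60
Total wasted = 60 * 169 = 10140

10140


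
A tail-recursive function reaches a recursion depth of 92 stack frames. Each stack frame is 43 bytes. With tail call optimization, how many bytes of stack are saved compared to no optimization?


Without TCO: 92 * 43 = 3956 bytes
With TCO: reuse 1 frame = 43 bytes
Savings = 3956 - 43 = 3913

3913


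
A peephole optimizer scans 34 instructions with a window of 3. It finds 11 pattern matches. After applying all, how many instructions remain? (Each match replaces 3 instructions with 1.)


Each match removes 2 instructions.
Total removed = 11 * 2 = 22
Remaining = 34 - 22 = 12

12


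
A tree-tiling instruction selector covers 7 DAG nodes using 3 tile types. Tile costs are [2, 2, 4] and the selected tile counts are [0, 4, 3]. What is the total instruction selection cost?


Total cost = sum(count_i * cost_i)
= 0*2 + 4*2 + 3*4
= 20

20


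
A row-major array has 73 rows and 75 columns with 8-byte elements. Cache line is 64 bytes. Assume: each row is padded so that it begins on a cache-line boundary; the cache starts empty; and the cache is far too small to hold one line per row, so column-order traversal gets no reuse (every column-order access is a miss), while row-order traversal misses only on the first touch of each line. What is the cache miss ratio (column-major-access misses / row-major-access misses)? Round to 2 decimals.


Each row occupies 75 * 8 = 600 bytes and starts on a line boundary, so it spans ceil(600 / 64) = 10 cache lines.
Row-major traversal misses (one per line touched): 73 * ceil(75 * 8 / 64) = 730
Column-major traversal misses (no reuse, every access misses): 73 * 75 = 5475
Ratio = 5475 / 730 = 7.5

7.5


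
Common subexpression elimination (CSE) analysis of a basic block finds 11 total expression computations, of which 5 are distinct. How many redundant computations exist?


CSE count = total expressions - unique expressions
= 11 - 5 = 6

6


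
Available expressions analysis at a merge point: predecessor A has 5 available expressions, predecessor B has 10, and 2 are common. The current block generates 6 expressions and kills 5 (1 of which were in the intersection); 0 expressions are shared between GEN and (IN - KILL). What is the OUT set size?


IN = intersection of predecessors = 2
IN - KILL = 2 - 1 = 1
|OUT| = |GEN| + |IN - KILL| - |GEN ∩ (IN - KILL)| = 6 + 1 - 0 = 7

7


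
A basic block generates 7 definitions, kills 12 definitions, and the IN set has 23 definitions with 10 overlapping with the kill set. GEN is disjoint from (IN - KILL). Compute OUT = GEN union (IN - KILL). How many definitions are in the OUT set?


IN - KILL: 23 - 10 = 13 surviving definitions
OUT = GEN + surviving = 7 + 13 = 20

20


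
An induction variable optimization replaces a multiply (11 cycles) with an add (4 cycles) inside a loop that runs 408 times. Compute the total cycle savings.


Per-iteration saving = 11 - 4 = 7
Total saved = 408 * 7 = 2856

2856


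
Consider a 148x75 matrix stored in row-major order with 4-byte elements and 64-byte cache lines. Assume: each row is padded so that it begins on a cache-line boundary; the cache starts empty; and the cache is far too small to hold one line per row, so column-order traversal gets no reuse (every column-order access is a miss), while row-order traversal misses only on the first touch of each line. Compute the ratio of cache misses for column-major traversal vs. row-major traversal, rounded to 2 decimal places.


Each row occupies 75 * 4 = 300 bytes and starts on a line boundary, so it spans ceil(300 / 64) = 5 cache lines.
Row-major traversal misses (one per line touched): 148 * ceil(75 * 4 / 64) = 740
Column-major traversal misses (no reuse, every access misses): 148 * 75 = 11100
Ratio = 11100 / 740 = 15.0

15.0


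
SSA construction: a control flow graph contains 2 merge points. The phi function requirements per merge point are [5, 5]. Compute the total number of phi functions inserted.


Total phi functions = sum of phi functions at each join node
= 5 + 5 = 10

10


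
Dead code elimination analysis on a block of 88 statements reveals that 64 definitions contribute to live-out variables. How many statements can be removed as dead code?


Dead code = total statements - live definitions
= 88 - 64 = 24

24


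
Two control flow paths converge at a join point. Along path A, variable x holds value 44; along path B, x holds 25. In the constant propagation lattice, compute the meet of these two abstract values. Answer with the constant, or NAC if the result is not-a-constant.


Meet operation: if both paths give the same constant, result is that constant; if they differ, result is NAC (not-a-constant).
Path A: 44, Path B: 25 -> differ
Result: not-a-constant -> NAC

NAC


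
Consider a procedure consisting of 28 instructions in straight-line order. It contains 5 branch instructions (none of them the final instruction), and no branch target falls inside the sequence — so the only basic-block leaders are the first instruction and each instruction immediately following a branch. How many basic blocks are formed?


With no in-sequence branch targets, the leaders are the first instruction plus the instruction after each branch.
Number of basic blocks = branches + 1
= 5 + 1 = 6

6


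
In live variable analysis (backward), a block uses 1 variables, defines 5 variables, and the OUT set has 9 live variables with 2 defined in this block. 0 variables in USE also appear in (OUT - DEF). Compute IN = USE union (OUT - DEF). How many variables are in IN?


OUT - DEF: 9 - 2 = 7
|IN| = |USE| + |OUT - DEF| - |USE ∩ (OUT - DEF)| = 1 + 7 - 0 = 8

8


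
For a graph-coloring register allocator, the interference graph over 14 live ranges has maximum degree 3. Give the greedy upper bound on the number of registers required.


Greedy coloring never needs more than (max_degree + 1) colors: when coloring a vertex, at most max_degree neighbors are already colored.
Upper bound = 3 + 1 = 4

4


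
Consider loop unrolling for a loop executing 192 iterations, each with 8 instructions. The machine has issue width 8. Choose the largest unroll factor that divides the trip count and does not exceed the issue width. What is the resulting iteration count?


Largest divisor of 192 <= 8 is 8
New iterations = 192 / 8 = 24

24


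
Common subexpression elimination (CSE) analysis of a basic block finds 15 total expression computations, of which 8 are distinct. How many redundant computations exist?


CSE count = total expressions - unique expressions
= 15 - 8 = 7

7


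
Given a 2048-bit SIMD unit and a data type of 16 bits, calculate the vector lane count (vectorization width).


Width = SIMD bits / data type bits
= 2048 / 16 = 128

128


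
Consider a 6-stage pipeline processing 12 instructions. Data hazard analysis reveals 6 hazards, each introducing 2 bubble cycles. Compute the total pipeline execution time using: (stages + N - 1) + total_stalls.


Base cycles = 6 + 12 - 1 = 17
Total stalls = 6 * 2 = 12
Total = 17 + 12 = 29

29


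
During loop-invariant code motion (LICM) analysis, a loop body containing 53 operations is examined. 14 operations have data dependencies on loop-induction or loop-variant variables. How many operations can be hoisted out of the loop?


Invariant candidates = total - loop-dependent
= 53 - 14 = 39

39


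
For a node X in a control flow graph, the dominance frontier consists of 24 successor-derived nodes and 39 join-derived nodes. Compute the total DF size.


DF(X) = direct successor contributions + join point contributions
= 24 + 39 = 63

63


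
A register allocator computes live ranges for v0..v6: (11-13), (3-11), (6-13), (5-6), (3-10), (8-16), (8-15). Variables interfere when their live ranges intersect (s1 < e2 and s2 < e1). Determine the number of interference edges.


Check all pairs for overlapping intervals.
Two intervals (s1,e1) and (s2,e2) overlap if s1 < e2 and s2 < e1.
v0 (11-13) vs v1..v6: overlaps v2, v5, v6 -> 3
v1 (3-11) vs v2..v6: overlaps v2, v3, v4, v5, v6 -> 5
v2 (6-13) vs v3..v6: overlaps v4, v5, v6 -> 3
v3 (5-6) vs v4..v6: overlaps v4 -> 1
v4 (3-10) vs v5..v6: overlaps v5, v6 -> 2
v5 (8-16) vs v6: overlaps v6 -> 1
Total overlapping pairs = 3 + 5 + 3 + 1 + 2 + 1 = 15

15


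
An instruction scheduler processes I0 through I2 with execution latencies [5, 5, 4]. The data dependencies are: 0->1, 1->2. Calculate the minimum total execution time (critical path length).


Compute longest path through dependency graph: dist(Ik) = max over predecessors of dist + latency(Ik).
dist(I0) = latency 5 = 5
dist(I1) = dist(I0) + 5 = 5 + 5 = 10
dist(I2) = dist(I1) + 4 = 10 + 4 = 14
Critical path = max dist = 14

14


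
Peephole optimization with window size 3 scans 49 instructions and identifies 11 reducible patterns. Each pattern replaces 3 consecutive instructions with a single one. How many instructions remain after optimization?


Each match removes 2 instructions.
Total removed = 11 * 2 = 22
Remaining = 49 - 22 = 27

27


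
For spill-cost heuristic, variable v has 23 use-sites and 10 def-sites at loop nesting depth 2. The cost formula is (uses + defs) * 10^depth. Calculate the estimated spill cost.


uses + defs = 23 + 10 = 33
10^2 = 100
Spill cost = 33 * 100 = 3300

3300


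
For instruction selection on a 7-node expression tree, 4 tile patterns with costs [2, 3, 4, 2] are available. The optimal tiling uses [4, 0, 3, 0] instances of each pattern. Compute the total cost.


Total cost = sum(count_i * cost_i)
= 4*2 + 0*3 + 3*4 + 0*2
= 20

20


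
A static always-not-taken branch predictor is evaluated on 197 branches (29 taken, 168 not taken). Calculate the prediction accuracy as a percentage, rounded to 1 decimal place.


Predictor: always-not-taken
Correct predictions = 168
Accuracy = 168 / 197 * 100 = 85.3%

85.3


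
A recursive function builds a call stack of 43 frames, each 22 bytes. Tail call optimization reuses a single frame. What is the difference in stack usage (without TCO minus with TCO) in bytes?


Without TCO: 43 * 22 = 946 bytes
With TCO: reuse 1 frame = 22 bytes
Savings = 946 - 22 = 924

924


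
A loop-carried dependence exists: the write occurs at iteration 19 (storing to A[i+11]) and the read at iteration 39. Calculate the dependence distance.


Distance = read iteration - write iteration
= 39 - 19 = 20

20


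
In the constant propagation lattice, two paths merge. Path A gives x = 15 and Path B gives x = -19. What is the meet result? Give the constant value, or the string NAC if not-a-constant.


Meet operation: if both paths give the same constant, result is that constant; if they differ, result is NAC (not-a-constant).
Path A: 15, Path B: -19 -> differ
Result: not-a-constant -> NAC

NAC


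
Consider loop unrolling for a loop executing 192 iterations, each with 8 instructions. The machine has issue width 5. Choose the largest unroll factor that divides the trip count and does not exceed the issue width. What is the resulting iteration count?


Largest divisor of 192 <= 5 is 4
New iterations = 192 / 4 = 48

48


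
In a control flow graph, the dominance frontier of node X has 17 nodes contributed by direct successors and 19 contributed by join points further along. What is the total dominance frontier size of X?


DF(X) = direct successor contributions + join point contributions
= 17 + 19 = 36

36


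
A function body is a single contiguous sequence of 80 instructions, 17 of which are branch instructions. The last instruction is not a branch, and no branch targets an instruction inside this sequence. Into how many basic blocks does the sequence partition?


With no in-sequence branch targets, the leaders are the first instruction plus the instruction after each branch.
Number of basic blocks = branches + 1
= 17 + 1 = 18

18


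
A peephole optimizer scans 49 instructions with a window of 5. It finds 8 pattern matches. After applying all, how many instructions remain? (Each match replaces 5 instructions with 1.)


Each match removes 4 instructions.
Total removed = 8 * 4 = 32
Remaining = 49 - 32 = 17

17


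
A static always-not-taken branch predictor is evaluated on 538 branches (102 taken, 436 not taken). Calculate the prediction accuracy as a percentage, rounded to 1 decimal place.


Predictor: always-not-taken
Correct predictions = 436
Accuracy = 436 / 538 * 100 = 81.0%

81.0


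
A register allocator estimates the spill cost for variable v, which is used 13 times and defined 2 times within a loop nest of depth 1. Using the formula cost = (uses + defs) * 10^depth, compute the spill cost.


uses + defs = 13 + 2 = 15
10^1 = 10
Spill cost = 15 * 10 = 150

150


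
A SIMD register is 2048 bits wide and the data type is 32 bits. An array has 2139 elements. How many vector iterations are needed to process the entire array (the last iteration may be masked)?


Width = 2048 / 32 = 64 elements per vector op
Iterations = ceil(2139 / 64) = 34

34


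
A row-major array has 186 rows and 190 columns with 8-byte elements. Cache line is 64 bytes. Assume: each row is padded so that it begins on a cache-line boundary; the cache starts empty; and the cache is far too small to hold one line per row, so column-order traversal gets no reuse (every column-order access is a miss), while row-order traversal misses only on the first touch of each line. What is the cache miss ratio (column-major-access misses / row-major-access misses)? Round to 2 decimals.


Each row occupies 190 * 8 = 1520 bytes and starts on a line boundary, so it spans ceil(1520 / 64) = 24 cache lines.
Row-major traversal misses (one per line touched): 186 * ceil(190 * 8 / 64) = 4464
Column-major traversal misses (no reuse, every access misses): 186 * 190 = 35340
Ratio = 35340 / 4464 = 7.92

7.92


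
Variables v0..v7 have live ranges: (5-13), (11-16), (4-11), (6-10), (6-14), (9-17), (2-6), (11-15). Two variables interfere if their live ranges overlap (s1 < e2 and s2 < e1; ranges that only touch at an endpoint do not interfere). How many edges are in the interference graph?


Check all pairs for overlapping intervals.
Two intervals (s1,e1) and (s2,e2) overlap if s1 < e2 and s2 < e1.
v0 (5-13) vs v1..v7: overlaps v1, v2, v3, v4, v5, v6, v7 -> 7
v1 (11-16) vs v2..v7: overlaps v4, v5, v7 -> 3
v2 (4-11) vs v3..v7: overlaps v3, v4, v5, v6 -> 4
v3 (6-10) vs v4..v7: overlaps v4, v5 -> 2
v4 (6-14) vs v5..v7: overlaps v5, v7 -> 2
v5 (9-17) vs v6..v7: overlaps v7 -> 1
v6 (2-6) vs v7: overlaps none -> 0
Total overlapping pairs = 7 + 3 + 4 + 2 + 2 + 1 + 0 = 19

19


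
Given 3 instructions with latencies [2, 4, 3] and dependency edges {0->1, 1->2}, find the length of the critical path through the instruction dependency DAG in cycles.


Compute longest path through dependency graph: dist(Ik) = max over predecessors of dist + latency(Ik).
dist(I0) = latency 2 = 2
dist(I1) = dist(I0) + 4 = 2 + 4 = 6
dist(I2) = dist(I1) + 3 = 6 + 3 = 9
Critical path = max dist = 9

9


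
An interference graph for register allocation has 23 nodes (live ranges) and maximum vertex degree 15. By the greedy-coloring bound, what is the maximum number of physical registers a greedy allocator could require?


Greedy coloring never needs more than (max_degree + 1) colors: when coloring a vertex, at most max_degree neighbors are already colored.
Upper bound = 15 + 1 = 16

16


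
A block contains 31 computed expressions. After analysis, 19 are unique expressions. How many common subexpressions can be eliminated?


CSE count = total expressions - unique expressions
= 31 - 19 = 12

12


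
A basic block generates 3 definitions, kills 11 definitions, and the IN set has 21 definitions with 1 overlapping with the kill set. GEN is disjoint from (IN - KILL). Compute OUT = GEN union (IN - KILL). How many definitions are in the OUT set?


IN - KILL: 21 - 1 = 20 surviving definitions
OUT = GEN + surviving = 3 + 20 = 23

23


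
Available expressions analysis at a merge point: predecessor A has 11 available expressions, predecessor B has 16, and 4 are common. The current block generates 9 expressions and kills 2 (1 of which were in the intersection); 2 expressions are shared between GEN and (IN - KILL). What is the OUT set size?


IN = intersection of predecessors = 4
IN - KILL = 4 - 1 = 3
|OUT| = |GEN| + |IN - KILL| - |GEN ∩ (IN - KILL)| = 9 + 3 - 2 = 10

10


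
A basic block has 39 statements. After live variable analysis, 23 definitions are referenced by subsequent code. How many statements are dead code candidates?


Dead code = total statements - live definitions
= 39 - 23 = 16

16


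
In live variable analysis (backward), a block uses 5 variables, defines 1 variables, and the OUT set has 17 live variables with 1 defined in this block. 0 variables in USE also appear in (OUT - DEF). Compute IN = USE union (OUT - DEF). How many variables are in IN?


OUT - DEF: 17 - 1 = 16
|IN| = |USE| + |OUT - DEF| - |USE ∩ (OUT - DEF)| = 5 + 16 - 0 = 21

21


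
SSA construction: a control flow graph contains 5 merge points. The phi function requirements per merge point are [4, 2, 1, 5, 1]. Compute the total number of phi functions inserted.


Total phi functions = sum of phi functions at each join node
= 4 + 2 + 1 + 5 + 1 = 13

13


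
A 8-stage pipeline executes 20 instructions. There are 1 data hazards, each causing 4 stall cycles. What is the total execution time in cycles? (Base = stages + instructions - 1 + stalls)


Base cycles = 8 + 20 - 1 = 27
Total stalls = 1 * 4 = 4
Total = 27 + 4 = 31

31


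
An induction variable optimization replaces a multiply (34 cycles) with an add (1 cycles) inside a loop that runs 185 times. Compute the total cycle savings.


Per-iteration saving = 34 - 1 = 33
Total saved = 185 * 33 = 6105

6105


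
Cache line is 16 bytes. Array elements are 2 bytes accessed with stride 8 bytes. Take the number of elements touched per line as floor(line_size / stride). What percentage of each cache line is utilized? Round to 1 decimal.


Elements per cache line = floor(16 / 8) = 2
Bytes used = 2 * 2 = 4
Utilization = 4 / 16 * 100 = 25.0%

25.0


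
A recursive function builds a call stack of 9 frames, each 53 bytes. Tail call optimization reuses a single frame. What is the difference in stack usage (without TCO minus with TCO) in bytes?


Without TCO: 9 * 53 = 477 bytes
With TCO: reuse 1 frame = 53 bytes
Savings = 477 - 53 = 424

424


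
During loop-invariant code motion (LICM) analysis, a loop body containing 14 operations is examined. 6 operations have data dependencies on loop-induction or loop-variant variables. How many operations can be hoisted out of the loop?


Invariant candidates = total - loop-dependent
= 14 - 6 = 8

8


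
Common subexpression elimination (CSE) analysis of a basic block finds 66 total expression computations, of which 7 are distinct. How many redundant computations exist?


CSE count = total expressions - unique expressions
= 66 - 7 = 59

59


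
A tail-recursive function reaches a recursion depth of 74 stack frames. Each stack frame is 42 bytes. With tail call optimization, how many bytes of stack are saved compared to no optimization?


Without TCO: 74 * 42 = 3108 bytes
With TCO: reuse 1 frame = 42 bytes
Savings = 3108 - 42 = 3066

3066


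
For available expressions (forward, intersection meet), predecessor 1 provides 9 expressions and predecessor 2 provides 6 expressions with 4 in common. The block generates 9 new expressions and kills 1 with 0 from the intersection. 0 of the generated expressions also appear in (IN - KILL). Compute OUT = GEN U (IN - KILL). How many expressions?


IN = intersection of predecessors = 4
IN - KILL = 4 - 0 = 4
|OUT| = |GEN| + |IN - KILL| - |GEN ∩ (IN - KILL)| = 9 + 4 - 0 = 13

13


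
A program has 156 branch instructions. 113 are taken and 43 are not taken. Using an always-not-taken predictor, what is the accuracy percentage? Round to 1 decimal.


Predictor: always-not-taken
Correct predictions = 43
Accuracy = 43 / 156 * 100 = 27.6%

27.6


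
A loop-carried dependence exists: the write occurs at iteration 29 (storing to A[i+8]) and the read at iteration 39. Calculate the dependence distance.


Distance = read iteration - write iteration
= 39 - 29 = 10

10


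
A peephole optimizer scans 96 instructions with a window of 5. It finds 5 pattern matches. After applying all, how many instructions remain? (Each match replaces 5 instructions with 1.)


Each match removes 4 instructions.
Total removed = 5 * 4 = 20
Remaining = 96 - 20 = 76

76


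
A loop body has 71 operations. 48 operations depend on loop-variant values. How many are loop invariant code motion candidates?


Invariant candidates = total - loop-dependent
= 71 - 48 = 23

23


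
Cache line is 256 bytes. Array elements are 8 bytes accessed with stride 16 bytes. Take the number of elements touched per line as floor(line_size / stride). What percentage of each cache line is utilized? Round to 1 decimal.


Elements per cache line = floor(256 / 16) = 16
Bytes used = 16 * 8 = 128
Utilization = 128 / 256 * 100 = 50.0%

50.0


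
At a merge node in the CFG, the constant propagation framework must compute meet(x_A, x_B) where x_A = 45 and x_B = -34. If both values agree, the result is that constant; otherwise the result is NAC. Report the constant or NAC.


Meet operation: if both paths give the same constant, result is that constant; if they differ, result is NAC (not-a-constant).
Path A: 45, Path B: -34 -> differ
Result: not-a-constant -> NAC

NAC


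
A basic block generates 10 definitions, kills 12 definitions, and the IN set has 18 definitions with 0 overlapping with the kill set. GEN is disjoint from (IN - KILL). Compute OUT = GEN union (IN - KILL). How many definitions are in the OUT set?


IN - KILL: 18 - 0 = 18 surviving definitions
OUT = GEN + surviving = 10 + 18 = 28

28


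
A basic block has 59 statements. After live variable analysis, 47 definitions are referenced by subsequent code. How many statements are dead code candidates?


Dead code = total statements - live definitions
= 59 - 47 = 12

12


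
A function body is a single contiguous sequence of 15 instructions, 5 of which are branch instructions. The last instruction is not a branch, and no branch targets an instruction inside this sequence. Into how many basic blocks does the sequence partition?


With no in-sequence branch targets, the leaders are the first instruction plus the instruction after each branch.
Number of basic blocks = branches + 1
= 5 + 1 = 6

6


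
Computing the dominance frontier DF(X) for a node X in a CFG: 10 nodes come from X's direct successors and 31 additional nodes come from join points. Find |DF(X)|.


DF(X) = direct successor contributions + join point contributions
= 10 + 31 = 41

41


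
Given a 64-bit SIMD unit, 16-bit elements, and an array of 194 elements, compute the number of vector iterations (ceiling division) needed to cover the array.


Width = 64 / 16 = 4 elements per vector op
Iterations = ceil(194 / 4) = 49

49


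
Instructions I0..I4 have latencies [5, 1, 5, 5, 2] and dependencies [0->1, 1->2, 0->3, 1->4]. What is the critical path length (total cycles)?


Compute longest path through dependency graph: dist(Ik) = max over predecessors of dist + latency(Ik).
dist(I0) = latency 5 = 5
dist(I1) = dist(I0) + 1 = 5 + 1 = 6
dist(I2) = dist(I1) + 5 = 6 + 5 = 11
dist(I3) = dist(I0) + 5 = 5 + 5 = 10
dist(I4) = dist(I1) + 2 = 6 + 2 = 8
Critical path = max dist = 11

11


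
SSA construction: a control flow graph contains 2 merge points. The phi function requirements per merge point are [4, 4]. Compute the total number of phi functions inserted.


Total phi functions = sum of phi functions at each join node
= 4 + 4 = 8

8


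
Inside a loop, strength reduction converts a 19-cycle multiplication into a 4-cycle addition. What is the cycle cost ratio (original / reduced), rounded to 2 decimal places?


Ratio = mult_cost / add_cost = 19 / 4 = 4.75

4.75


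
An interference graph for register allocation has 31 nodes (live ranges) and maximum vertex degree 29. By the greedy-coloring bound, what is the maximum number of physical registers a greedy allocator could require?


Greedy coloring never needs more than (max_degree + 1) colors: when coloring a vertex, at most max_degree neighbors are already colored.
Upper bound = 29 + 1 = 30

30


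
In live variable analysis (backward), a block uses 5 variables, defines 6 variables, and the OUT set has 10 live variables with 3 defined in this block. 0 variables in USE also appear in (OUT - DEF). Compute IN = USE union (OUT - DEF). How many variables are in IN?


OUT - DEF: 10 - 3 = 7
|IN| = |USE| + |OUT - DEF| - |USE ∩ (OUT - DEF)| = 5 + 7 - 0 = 12

12


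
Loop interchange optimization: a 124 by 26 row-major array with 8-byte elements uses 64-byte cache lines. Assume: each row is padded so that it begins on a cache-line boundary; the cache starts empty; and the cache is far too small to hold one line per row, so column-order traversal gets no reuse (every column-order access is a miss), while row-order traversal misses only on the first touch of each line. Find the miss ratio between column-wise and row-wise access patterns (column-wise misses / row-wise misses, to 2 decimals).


Each row occupies 26 * 8 = 208 bytes and starts on a line boundary, so it spans ceil(208 / 64) = 4 cache lines.
Row-major traversal misses (one per line touched): 124 * ceil(26 * 8 / 64) = 496
Column-major traversal misses (no reuse, every access misses): 124 * 26 = 3224
Ratio = 3224 / 496 = 6.5

6.5


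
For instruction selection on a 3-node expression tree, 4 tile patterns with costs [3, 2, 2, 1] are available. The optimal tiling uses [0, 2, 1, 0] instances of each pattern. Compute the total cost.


Total cost = sum(count_i * cost_i)
= 0*3 + 2*2 + 1*2 + 0*1
= 6

6


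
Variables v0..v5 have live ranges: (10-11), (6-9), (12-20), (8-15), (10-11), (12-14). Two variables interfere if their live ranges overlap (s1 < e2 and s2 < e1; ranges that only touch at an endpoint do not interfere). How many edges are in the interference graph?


Check all pairs for overlapping intervals.
Two intervals (s1,e1) and (s2,e2) overlap if s1 < e2 and s2 < e1.
v0 (10-11) vs v1..v5: overlaps v3, v4 -> 2
v1 (6-9) vs v2..v5: overlaps v3 -> 1
v2 (12-20) vs v3..v5: overlaps v3, v5 -> 2
v3 (8-15) vs v4..v5: overlaps v4, v5 -> 2
v4 (10-11) vs v5: overlaps none -> 0
Total overlapping pairs = 2 + 1 + 2 + 2 + 0 = 7

7


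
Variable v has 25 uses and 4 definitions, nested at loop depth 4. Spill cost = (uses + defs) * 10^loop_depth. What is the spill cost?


uses + defs = 25 + 4 = 29
10^4 = 10000
Spill cost = 29 * 10000 = 290000

290000


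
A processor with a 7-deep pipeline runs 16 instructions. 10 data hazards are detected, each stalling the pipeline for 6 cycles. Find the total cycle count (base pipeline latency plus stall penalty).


Base cycles = 7 + 16 - 1 = 22
Total stalls = 10 * 6 = 60
Total = 22 + 60 = 82

82


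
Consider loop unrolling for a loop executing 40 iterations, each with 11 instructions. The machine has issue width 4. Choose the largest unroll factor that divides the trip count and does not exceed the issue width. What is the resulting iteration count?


Largest divisor of 40 <= 4 is 4
New iterations = 40 / 4 = 10

10


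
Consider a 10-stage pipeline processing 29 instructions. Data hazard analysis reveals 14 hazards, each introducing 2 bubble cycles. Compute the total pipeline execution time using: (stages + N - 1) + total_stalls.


Base cycles = 10 + 29 - 1 = 38
Total stalls = 14 * 2 = 28
Total = 38 + 28 = 66

66


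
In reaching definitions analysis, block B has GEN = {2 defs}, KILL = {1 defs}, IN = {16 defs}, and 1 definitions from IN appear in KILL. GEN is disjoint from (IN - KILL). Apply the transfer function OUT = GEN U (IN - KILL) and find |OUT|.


IN - KILL: 16 - 1 = 15 surviving definitions
OUT = GEN + surviving = 2 + 15 = 17

17


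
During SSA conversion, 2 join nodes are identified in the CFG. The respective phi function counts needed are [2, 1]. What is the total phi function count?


Total phi functions = sum of phi functions at each join node
= 2 + 1 = 3

3


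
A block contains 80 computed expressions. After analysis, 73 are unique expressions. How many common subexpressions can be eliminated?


CSE count = total expressions - unique expressions
= 80 - 73 = 7

7


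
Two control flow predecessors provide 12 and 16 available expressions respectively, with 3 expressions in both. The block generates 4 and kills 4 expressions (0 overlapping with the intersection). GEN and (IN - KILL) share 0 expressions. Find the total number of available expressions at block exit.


IN = intersection of predecessors = 3
IN - KILL = 3 - 0 = 3
|OUT| = |GEN| + |IN - KILL| - |GEN ∩ (IN - KILL)| = 4 + 3 - 0 = 7

7


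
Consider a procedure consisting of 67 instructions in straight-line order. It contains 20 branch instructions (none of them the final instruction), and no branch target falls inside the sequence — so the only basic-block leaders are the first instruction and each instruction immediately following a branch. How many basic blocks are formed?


With no in-sequence branch targets, the leaders are the first instruction plus the instruction after each branch.
Number of basic blocks = branches + 1
= 20 + 1 = 21

21


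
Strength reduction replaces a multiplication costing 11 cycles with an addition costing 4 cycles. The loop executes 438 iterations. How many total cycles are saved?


Per-iteration saving = 11 - 4 = 7
Total saved = 438 * 7 = 3066

3066


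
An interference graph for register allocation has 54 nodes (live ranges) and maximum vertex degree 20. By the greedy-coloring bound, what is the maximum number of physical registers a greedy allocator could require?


Greedy coloring never needs more than (max_degree + 1) colors: when coloring a vertex, at most max_degree neighbors are already colored.
Upper bound = 20 + 1 = 21

21


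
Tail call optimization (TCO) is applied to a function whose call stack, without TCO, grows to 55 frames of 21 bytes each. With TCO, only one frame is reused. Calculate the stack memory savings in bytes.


Without TCO: 55 * 21 = 1155 bytes
With TCO: reuse 1 frame = 21 bytes
Savings = 1155 - 21 = 1134

1134


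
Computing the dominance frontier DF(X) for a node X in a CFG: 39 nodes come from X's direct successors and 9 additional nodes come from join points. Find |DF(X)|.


DF(X) = direct successor contributions + join point contributions
= 39 + 9 = 48

48


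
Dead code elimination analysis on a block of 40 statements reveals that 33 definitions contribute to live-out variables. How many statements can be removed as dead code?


Dead code = total statements - live definitions
= 40 - 33 = 7

7


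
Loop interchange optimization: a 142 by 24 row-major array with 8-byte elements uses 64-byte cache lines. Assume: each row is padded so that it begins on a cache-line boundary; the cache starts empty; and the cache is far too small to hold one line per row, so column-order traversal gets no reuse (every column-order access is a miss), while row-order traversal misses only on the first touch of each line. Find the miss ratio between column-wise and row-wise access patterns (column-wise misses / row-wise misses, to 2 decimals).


Each row occupies 24 * 8 = 192 bytes and starts on a line boundary, so it spans ceil(192 / 64) = 3 cache lines.
Row-major traversal misses (one per line touched): 142 * ceil(24 * 8 / 64) = 426
Column-major traversal misses (no reuse, every access misses): 142 * 24 = 3408
Ratio = 3408 / 426 = 8.0

8.0


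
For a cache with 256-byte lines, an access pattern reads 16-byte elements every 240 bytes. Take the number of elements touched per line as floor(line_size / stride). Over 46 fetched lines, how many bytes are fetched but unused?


Elements per line = floor(256 / 240) = 1
Bytes used per line = 1 * 16 = 16
Wasted per line = 256 - 16 = 240
Total wasted = 240 * 46 = 11040

11040


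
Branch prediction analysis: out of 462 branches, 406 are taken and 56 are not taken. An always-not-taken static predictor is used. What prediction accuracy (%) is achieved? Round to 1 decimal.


Predictor: always-not-taken
Correct predictions = 56
Accuracy = 56 / 462 * 100 = 12.1%

12.1


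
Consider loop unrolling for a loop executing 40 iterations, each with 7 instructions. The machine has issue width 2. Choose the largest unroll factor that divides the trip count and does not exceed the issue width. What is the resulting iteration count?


Largest divisor of 40 <= 2 is 2
New iterations = 40 / 2 = 20

20
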